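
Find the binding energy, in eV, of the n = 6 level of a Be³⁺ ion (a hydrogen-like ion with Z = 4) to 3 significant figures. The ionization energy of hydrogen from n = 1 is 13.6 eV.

E_n = −13.6 Z²/n² = −217.6/n² eV for Z = 4.
E_6 = −217.6/36 = −6.04 eV, so ionization (to E = 0) requires 6.04 eV.

6.04 eV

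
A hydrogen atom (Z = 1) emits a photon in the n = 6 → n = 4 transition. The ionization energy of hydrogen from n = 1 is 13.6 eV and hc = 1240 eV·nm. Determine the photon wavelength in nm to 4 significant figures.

2626 nm

ΔE = 13.60 × (1/4² − 1/6²) = 13.60 × 0.03472 = 0.4722 eV.
λ = hc/ΔE = 1240 / 0.4722 = 2626 nm.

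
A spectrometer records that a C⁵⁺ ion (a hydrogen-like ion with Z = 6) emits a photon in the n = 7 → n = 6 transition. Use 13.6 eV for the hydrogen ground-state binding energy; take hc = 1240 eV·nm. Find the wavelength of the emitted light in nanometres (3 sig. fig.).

For Z = 6 the level energies scale as Z², so the effective Rydberg energy is 13.6 × 36 = 489.6 eV.
ΔE = 489.6 × (1/6² − 1/7²) = 489.6 × 0.007370 = 3.608 eV.
λ = hc/ΔE = 1240 / 3.608 = 344 nm.

344 nm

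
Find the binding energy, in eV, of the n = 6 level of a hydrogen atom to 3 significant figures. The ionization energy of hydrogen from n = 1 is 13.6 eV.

0.378 eV

E_6 = −13.60/36 = −0.378 eV, so ionization (to E = 0) requires 0.378 eV.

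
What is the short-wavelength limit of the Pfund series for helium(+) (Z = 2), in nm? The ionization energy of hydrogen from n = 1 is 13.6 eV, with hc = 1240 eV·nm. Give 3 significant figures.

570 nm

The Pfund series has lower level n_f = 5; the series limit corresponds to n_i → ∞.
ΔE_max = 13.6 × 4 / 5² = 2.176 eV.
λ_min = 1240 / 2.176 = 570 nm.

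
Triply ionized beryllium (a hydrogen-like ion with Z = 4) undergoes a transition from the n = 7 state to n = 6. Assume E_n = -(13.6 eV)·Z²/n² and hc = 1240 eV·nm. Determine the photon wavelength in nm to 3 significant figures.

773 nm

For Z = 4 the level energies scale as Z², so the effective Rydberg energy is 13.6 × 16 = 217.6 eV.
ΔE = 217.6 × (1/6² − 1/7²) = 217.6 × 0.007370 = 1.604 eV.
λ = hc/ΔE = 1240 / 1.604 = 773 nm.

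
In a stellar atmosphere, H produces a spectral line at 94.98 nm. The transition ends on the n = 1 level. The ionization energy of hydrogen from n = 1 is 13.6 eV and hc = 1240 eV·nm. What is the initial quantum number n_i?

n_i = 5

The photon energy is ΔE = hc/λ = 1240 / 94.98 = 13.06 eV.
With Z = 1, ΔE = 13.60 × (1/n_f² − 1/n_i²), so 1/n_f² − 1/n_i² = 0.9600.
With n_f = 1: 1/n_i² = 1/1 − 0.9600 = 0.04005, so n_i ≈ 5.00.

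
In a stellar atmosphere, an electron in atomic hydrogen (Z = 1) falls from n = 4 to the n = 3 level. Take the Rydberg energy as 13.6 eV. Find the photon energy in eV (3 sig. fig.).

E_4 = −13.60/16 = −0.8500 eV and E_3 = −13.60/9 = −1.511 eV.
The photon energy is |E_4 − E_3| = 0.661 eV.

0.661 eV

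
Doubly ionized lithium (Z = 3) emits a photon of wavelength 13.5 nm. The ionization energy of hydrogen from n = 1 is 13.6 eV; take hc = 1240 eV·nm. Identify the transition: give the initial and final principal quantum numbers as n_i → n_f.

n_i = 2, n_f = 1

The photon energy is ΔE = hc/λ = 1240 / 13.5 = 91.85 eV.
With Z = 3, ΔE = 122.4 × (1/n_f² − 1/n_i²), so 1/n_f² − 1/n_i² = 0.7504.
Trying n_f = 1 gives 1/n_i² = 0.2496, i.e. n_i ≈ 2; this pair matches.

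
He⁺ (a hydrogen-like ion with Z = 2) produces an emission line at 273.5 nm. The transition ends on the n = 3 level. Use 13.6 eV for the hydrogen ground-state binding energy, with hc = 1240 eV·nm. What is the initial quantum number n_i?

The photon energy is ΔE = hc/λ = 1240 / 273.5 = 4.534 eV.
With Z = 2, ΔE = 54.40 × (1/n_f² − 1/n_i²), so 1/n_f² − 1/n_i² = 0.08334.
With n_f = 3: 1/n_i² = 1/9 − 0.08334 = 0.02777, so n_i ≈ 6.00.

n_i = 6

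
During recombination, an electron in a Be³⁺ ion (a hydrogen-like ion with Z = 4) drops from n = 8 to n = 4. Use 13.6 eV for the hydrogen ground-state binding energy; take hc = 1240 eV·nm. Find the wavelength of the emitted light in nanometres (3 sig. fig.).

For Z = 4 the level energies scale as Z², so the effective Rydberg energy is 13.6 × 16 = 217.6 eV.
ΔE = 217.6 × (1/4² − 1/8²) = 217.6 × 0.04688 = 10.20 eV.
λ = hc/ΔE = 1240 / 10.20 = 122 nm.

122 nm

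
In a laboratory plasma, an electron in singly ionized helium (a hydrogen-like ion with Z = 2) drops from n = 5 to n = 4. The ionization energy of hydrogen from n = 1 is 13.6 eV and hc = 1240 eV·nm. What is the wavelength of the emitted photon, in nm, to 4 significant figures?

For Z = 2 the level energies scale as Z², so the effective Rydberg energy is 13.6 × 4 = 54.40 eV.
ΔE = 54.40 × (1/4² − 1/5²) = 54.40 × 0.02250 = 1.224 eV.
λ = hc/ΔE = 1240 / 1.224 = 1013 nm.

1013 nm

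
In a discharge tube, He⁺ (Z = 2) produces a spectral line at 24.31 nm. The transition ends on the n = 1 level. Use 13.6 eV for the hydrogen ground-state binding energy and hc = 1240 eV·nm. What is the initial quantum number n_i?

n_i = 4

The photon energy is ΔE = hc/λ = 1240 / 24.31 = 51.01 eV.
With Z = 2, ΔE = 54.40 × (1/n_f² − 1/n_i²), so 1/n_f² − 1/n_i² = 0.9376.
With n_f = 1: 1/n_i² = 1/1 − 0.9376 = 0.06236, so n_i ≈ 4.00.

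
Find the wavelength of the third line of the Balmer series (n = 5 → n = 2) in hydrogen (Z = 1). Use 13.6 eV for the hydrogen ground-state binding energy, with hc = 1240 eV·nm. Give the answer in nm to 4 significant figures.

434.2 nm

The Balmer series terminates on n_f = 2; the third line has n_i = 2+3 = 5.
ΔE = 13.60 × (1/2² − 1/5²) = 2.856 eV.
λ = 1240 / 2.856 = 434.2 nm.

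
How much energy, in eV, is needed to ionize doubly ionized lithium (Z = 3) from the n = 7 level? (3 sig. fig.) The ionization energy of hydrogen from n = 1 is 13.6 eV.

2.50 eV

E_n = −13.6 Z²/n² = −122.4/n² eV for Z = 3.
E_7 = −122.4/49 = −2.50 eV, so ionization (to E = 0) requires 2.50 eV.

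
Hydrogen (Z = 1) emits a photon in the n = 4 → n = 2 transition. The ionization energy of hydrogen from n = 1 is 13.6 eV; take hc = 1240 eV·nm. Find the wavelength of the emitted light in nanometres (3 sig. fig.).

486 nm

ΔE = 13.60 × (1/2² − 1/4²) = 13.60 × 0.1875 = 2.550 eV.
λ = hc/ΔE = 1240 / 2.550 = 486 nm.
This line belongs to the Balmer series.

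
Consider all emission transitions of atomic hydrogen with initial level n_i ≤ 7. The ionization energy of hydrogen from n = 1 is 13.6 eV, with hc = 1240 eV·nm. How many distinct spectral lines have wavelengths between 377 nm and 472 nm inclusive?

3

Enumerate all n_i → n_f pairs with 1 ≤ n_f < n_i ≤ 7 and compute λ = 1240 / [13.6·1·(1/n_f² − 1/n_i²)].
Lines falling in [377, 472] nm: 7→2 (397.1 nm), 6→2 (410.3 nm), 5→2 (434.2 nm).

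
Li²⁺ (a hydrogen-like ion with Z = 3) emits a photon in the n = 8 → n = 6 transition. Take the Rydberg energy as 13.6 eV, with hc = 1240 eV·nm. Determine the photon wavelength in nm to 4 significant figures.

For Z = 3 the level energies scale as Z², so the effective Rydberg energy is 13.6 × 9 = 122.4 eV.
ΔE = 122.4 × (1/6² − 1/8²) = 122.4 × 0.01215 = 1.488 eV.
λ = hc/ΔE = 1240 / 1.488 = 833.6 nm.

833.6 nm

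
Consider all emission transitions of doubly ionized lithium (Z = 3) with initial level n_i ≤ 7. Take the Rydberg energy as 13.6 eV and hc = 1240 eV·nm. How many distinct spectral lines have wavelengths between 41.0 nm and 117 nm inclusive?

6

Enumerate all n_i → n_f pairs with 1 ≤ n_f < n_i ≤ 7 and compute λ = 1240 / [13.6·9·(1/n_f² − 1/n_i²)].
Lines falling in [41.0, 117] nm: 7→2 (44.12 nm), 6→2 (45.59 nm), 5→2 (48.24 nm), 4→2 (54.03 nm), 3→2 (72.94 nm), 7→3 (111.7 nm).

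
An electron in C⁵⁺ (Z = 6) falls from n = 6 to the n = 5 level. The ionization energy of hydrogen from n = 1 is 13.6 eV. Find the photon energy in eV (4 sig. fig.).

5.984 eV

The Bohr energies scale as Z², so for Z = 6: E_n = −489.6/n² eV.
E_6 = −489.6/36 = −13.60 eV and E_5 = −489.6/25 = −19.58 eV.
The photon energy is |E_6 − E_5| = 5.984 eV.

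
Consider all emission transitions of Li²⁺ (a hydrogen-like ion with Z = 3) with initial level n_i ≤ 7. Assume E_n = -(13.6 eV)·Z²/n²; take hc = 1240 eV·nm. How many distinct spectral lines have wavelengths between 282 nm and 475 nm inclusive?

2

Enumerate all n_i → n_f pairs with 1 ≤ n_f < n_i ≤ 7 and compute λ = 1240 / [13.6·9·(1/n_f² − 1/n_i²)].
Lines falling in [282, 475] nm: 6→4 (291.8 nm), 5→4 (450.3 nm).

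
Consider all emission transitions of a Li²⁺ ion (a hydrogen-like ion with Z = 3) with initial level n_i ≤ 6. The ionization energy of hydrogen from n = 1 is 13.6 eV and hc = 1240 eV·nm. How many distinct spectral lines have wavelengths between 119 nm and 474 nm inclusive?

5

Enumerate all n_i → n_f pairs with 1 ≤ n_f < n_i ≤ 6 and compute λ = 1240 / [13.6·9·(1/n_f² − 1/n_i²)].
Lines falling in [119, 474] nm: 6→3 (121.6 nm), 5→3 (142.5 nm), 4→3 (208.4 nm), 6→4 (291.8 nm), 5→4 (450.3 nm).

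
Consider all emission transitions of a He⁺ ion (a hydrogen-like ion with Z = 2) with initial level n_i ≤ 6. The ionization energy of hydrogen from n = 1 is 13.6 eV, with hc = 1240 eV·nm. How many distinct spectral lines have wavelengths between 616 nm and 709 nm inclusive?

1

Enumerate all n_i → n_f pairs with 1 ≤ n_f < n_i ≤ 6 and compute λ = 1240 / [13.6·4·(1/n_f² − 1/n_i²)].
Lines falling in [616, 709] nm: 6→4 (656.5 nm).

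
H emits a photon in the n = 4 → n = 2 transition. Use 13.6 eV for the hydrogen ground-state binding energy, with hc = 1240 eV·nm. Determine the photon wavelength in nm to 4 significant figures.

486.3 nm

ΔE = 13.60 × (1/2² − 1/4²) = 13.60 × 0.1875 = 2.550 eV.
λ = hc/ΔE = 1240 / 2.550 = 486.3 nm.
This line belongs to the Balmer series.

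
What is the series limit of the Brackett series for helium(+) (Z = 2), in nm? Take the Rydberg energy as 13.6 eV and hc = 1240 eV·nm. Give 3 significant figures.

365 nm

The Brackett series has lower level n_f = 4; the series limit corresponds to n_i → ∞.
ΔE_max = 13.6 × 4 / 4² = 3.400 eV.
λ_min = 1240 / 3.400 = 365 nm.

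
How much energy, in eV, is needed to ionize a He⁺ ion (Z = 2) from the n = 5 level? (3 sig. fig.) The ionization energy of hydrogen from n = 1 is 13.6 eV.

2.18 eV

E_n = −13.6 Z²/n² = −54.40/n² eV for Z = 2.
E_5 = −54.40/25 = −2.18 eV, so ionization (to E = 0) requires 2.18 eV.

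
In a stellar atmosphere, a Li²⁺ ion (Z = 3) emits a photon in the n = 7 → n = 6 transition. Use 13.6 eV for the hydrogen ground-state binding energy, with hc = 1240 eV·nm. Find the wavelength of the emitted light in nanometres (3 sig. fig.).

For Z = 3 the level energies scale as Z², so the effective Rydberg energy is 13.6 × 9 = 122.4 eV.
ΔE = 122.4 × (1/6² − 1/7²) = 122.4 × 0.007370 = 0.9020 eV.
λ = hc/ΔE = 1240 / 0.9020 = 1370 nm.

1370 nm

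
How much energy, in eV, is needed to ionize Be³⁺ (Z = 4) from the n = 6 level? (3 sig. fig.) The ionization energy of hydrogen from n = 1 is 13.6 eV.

6.04 eV

E_n = −13.6 Z²/n² = −217.6/n² eV for Z = 4.
E_6 = −217.6/36 = −6.04 eV, so ionization (to E = 0) requires 6.04 eV.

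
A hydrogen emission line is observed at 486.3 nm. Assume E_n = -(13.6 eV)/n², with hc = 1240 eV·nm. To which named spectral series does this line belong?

Balmer

ΔE = 1240/486.3 = 2.550 eV.
This matches 13.6 × (1/2² − 1/4²), so n_f = 2: the Balmer series.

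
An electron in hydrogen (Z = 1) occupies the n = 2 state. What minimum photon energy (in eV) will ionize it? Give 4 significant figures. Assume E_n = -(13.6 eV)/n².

3.400 eV

E_2 = −13.60/4 = −3.400 eV, so ionization (to E = 0) requires 3.400 eV.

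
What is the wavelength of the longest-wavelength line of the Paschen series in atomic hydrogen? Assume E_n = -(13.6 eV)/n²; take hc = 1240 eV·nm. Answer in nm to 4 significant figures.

1876 nm

The Paschen series terminates on n_f = 3; the first line has n_i = 3+1 = 4.
ΔE = 13.60 × (1/3² − 1/4²) = 0.6611 eV.
λ = 1240 / 0.6611 = 1876 nm.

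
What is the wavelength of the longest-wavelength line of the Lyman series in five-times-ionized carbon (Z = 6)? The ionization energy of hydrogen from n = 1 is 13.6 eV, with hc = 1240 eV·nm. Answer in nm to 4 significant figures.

The Lyman series terminates on n_f = 1; the first line has n_i = 1+1 = 2.
ΔE = 489.6 × (1/1² − 1/2²) = 367.2 eV.
λ = 1240 / 367.2 = 3.377 nm.

3.377 nm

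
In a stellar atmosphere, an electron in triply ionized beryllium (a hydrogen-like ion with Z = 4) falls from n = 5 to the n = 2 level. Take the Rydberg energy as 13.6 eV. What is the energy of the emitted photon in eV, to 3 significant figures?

45.7 eV

The Bohr energies scale as Z², so for Z = 4: E_n = −217.6/n² eV.
E_5 = −217.6/25 = −8.704 eV and E_2 = −217.6/4 = −54.40 eV.
The photon energy is |E_5 − E_2| = 45.7 eV.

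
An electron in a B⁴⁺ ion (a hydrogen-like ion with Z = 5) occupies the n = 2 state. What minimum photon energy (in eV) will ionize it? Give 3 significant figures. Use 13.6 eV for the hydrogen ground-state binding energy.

85.0 eV

E_n = −13.6 Z²/n² = −340.0/n² eV for Z = 5.
E_2 = −340.0/4 = −85.0 eV, so ionization (to E = 0) requires 85.0 eV.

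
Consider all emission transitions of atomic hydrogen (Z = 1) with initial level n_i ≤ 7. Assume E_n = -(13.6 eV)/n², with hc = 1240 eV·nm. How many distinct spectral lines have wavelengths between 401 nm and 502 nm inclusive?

3

Enumerate all n_i → n_f pairs with 1 ≤ n_f < n_i ≤ 7 and compute λ = 1240 / [13.6·1·(1/n_f² − 1/n_i²)].
Lines falling in [401, 502] nm: 6→2 (410.3 nm), 5→2 (434.2 nm), 4→2 (486.3 nm).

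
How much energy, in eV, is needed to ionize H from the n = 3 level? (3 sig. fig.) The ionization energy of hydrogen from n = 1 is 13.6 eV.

1.51 eV

E_3 = −13.60/9 = −1.51 eV, so ionization (to E = 0) requires 1.51 eV.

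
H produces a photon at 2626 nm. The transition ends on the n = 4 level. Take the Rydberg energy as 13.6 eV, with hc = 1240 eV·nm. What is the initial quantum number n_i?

The photon energy is ΔE = hc/λ = 1240 / 2626 = 0.4722 eV.
With Z = 1, ΔE = 13.60 × (1/n_f² − 1/n_i²), so 1/n_f² − 1/n_i² = 0.03472.
With n_f = 4: 1/n_i² = 1/16 − 0.03472 = 0.02778, so n_i ≈ 6.00.

n_i = 6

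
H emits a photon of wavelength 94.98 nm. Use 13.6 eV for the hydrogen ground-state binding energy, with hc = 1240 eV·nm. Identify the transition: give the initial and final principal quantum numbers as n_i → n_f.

n_i = 5, n_f = 1

The photon energy is ΔE = hc/λ = 1240 / 94.98 = 13.06 eV.
With Z = 1, ΔE = 13.60 × (1/n_f² − 1/n_i²), so 1/n_f² − 1/n_i² = 0.9600.
Trying n_f = 1 gives 1/n_i² = 0.04005, i.e. n_i ≈ 5; this pair matches.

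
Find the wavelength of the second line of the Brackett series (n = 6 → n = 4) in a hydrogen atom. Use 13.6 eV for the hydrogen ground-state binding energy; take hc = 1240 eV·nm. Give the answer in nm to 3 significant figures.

The Brackett series terminates on n_f = 4; the second line has n_i = 4+2 = 6.
ΔE = 13.60 × (1/4² − 1/6²) = 0.4722 eV.
λ = 1240 / 0.4722 = 2630 nm.

2630 nm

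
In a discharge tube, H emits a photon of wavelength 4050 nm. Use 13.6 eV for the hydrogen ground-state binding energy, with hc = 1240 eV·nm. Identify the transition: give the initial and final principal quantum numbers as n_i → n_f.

n_i = 5, n_f = 4

The photon energy is ΔE = hc/λ = 1240 / 4050 = 0.3062 eV.
With Z = 1, ΔE = 13.60 × (1/n_f² − 1/n_i²), so 1/n_f² − 1/n_i² = 0.02251.
Trying n_f = 4 gives 1/n_i² = 0.03999, i.e. n_i ≈ 5; this pair matches.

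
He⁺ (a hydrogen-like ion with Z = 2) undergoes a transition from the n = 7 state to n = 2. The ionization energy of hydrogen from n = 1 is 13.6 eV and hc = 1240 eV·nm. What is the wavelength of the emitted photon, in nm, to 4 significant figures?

99.28 nm

For Z = 2 the level energies scale as Z², so the effective Rydberg energy is 13.6 × 4 = 54.40 eV.
ΔE = 54.40 × (1/2² − 1/7²) = 54.40 × 0.2296 = 12.49 eV.
λ = hc/ΔE = 1240 / 12.49 = 99.28 nm.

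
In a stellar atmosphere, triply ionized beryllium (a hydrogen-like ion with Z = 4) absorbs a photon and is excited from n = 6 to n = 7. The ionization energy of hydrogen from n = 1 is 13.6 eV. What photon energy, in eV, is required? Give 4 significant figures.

The Bohr energies scale as Z², so for Z = 4: E_n = −217.6/n² eV.
E_7 = −217.6/49 = −4.441 eV and E_6 = −217.6/36 = −6.044 eV.
The photon energy is |E_7 − E_6| = 1.604 eV.

1.604 eV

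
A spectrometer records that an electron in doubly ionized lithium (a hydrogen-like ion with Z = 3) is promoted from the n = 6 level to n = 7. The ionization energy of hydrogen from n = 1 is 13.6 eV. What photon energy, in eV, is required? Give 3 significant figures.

The Bohr energies scale as Z², so for Z = 3: E_n = −122.4/n² eV.
E_7 = −122.4/49 = −2.498 eV and E_6 = −122.4/36 = −3.400 eV.
The photon energy is |E_7 − E_6| = 0.902 eV.

0.902 eV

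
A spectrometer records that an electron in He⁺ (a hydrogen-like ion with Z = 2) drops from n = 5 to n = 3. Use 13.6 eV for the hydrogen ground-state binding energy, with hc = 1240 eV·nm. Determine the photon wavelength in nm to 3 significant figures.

321 nm

For Z = 2 the level energies scale as Z², so the effective Rydberg energy is 13.6 × 4 = 54.40 eV.
ΔE = 54.40 × (1/3² − 1/5²) = 54.40 × 0.07111 = 3.868 eV.
λ = hc/ΔE = 1240 / 3.868 = 321 nm.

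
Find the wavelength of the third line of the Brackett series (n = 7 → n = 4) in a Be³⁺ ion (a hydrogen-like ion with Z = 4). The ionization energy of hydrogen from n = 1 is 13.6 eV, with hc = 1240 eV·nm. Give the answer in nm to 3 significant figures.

The Brackett series terminates on n_f = 4; the third line has n_i = 4+3 = 7.
ΔE = 217.6 × (1/4² − 1/7²) = 9.159 eV.
λ = 1240 / 9.159 = 135 nm.

135 nm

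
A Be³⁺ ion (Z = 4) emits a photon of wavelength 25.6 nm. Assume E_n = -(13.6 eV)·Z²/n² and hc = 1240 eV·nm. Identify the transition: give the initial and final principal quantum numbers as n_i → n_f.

n_i = 6, n_f = 2

The photon energy is ΔE = hc/λ = 1240 / 25.6 = 48.44 eV.
With Z = 4, ΔE = 217.6 × (1/n_f² − 1/n_i²), so 1/n_f² − 1/n_i² = 0.2226.
Trying n_f = 2 gives 1/n_i² = 0.02740, i.e. n_i ≈ 6; this pair matches.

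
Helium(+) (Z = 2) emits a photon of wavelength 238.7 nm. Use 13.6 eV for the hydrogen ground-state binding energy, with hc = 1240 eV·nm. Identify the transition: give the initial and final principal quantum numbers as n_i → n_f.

n_i = 8, n_f = 3

The photon energy is ΔE = hc/λ = 1240 / 238.7 = 5.195 eV.
With Z = 2, ΔE = 54.40 × (1/n_f² − 1/n_i²), so 1/n_f² − 1/n_i² = 0.09549.
Trying n_f = 3 gives 1/n_i² = 0.01562, i.e. n_i ≈ 8; this pair matches.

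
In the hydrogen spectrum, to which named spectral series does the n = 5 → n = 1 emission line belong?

Lyman

The series is set by the lower level: n_f = 1 is the Lyman series.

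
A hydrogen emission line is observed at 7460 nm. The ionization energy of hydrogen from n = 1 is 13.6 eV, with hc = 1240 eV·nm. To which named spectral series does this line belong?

Pfund

ΔE = 1240/7460 = 0.1662 eV.
This matches 13.6 × (1/5² − 1/6²), so n_f = 5: the Pfund series.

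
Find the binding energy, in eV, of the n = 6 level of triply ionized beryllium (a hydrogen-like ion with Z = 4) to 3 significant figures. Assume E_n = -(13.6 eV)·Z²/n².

6.04 eV

E_n = −13.6 Z²/n² = −217.6/n² eV for Z = 4.
E_6 = −217.6/36 = −6.04 eV, so ionization (to E = 0) requires 6.04 eV.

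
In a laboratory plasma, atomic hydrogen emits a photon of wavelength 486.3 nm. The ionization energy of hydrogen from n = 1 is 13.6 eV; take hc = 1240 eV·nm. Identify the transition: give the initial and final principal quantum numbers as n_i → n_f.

The photon energy is ΔE = hc/λ = 1240 / 486.3 = 2.550 eV.
With Z = 1, ΔE = 13.60 × (1/n_f² − 1/n_i²), so 1/n_f² − 1/n_i² = 0.1875.
Trying n_f = 2 gives 1/n_i² = 0.06251, i.e. n_i ≈ 4; this pair matches.

n_i = 4, n_f = 2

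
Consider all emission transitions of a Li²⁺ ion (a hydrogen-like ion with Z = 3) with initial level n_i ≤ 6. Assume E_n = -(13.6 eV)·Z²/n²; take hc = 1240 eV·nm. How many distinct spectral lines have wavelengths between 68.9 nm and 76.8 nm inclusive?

1

Enumerate all n_i → n_f pairs with 1 ≤ n_f < n_i ≤ 6 and compute λ = 1240 / [13.6·9·(1/n_f² − 1/n_i²)].
Lines falling in [68.9, 76.8] nm: 3→2 (72.94 nm).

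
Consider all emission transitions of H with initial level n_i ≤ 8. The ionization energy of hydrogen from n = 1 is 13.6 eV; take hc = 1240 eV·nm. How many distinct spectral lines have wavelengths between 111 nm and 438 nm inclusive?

Enumerate all n_i → n_f pairs with 1 ≤ n_f < n_i ≤ 8 and compute λ = 1240 / [13.6·1·(1/n_f² − 1/n_i²)].
Lines falling in [111, 438] nm: 2→1 (121.6 nm), 8→2 (389.0 nm), 7→2 (397.1 nm), 6→2 (410.3 nm), 5→2 (434.2 nm).

5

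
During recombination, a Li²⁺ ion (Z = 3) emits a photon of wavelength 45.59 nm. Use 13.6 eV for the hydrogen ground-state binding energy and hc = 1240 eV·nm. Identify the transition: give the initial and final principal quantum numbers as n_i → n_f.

The photon energy is ΔE = hc/λ = 1240 / 45.59 = 27.20 eV.
With Z = 3, ΔE = 122.4 × (1/n_f² − 1/n_i²), so 1/n_f² − 1/n_i² = 0.2222.
Trying n_f = 2 gives 1/n_i² = 0.02779, i.e. n_i ≈ 6; this pair matches.

n_i = 6, n_f = 2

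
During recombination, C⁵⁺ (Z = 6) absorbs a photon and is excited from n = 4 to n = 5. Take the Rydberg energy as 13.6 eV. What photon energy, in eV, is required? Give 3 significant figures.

The Bohr energies scale as Z², so for Z = 6: E_n = −489.6/n² eV.
E_5 = −489.6/25 = −19.58 eV and E_4 = −489.6/16 = −30.60 eV.
The photon energy is |E_5 − E_4| = 11.0 eV.

11.0 eV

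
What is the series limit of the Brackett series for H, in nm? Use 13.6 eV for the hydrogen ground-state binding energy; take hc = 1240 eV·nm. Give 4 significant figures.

The Brackett series has lower level n_f = 4; the series limit corresponds to n_i → ∞.
ΔE_max = 13.6 × 1 / 4² = 0.8500 eV.
λ_min = 1240 / 0.8500 = 1459 nm.

1459 nm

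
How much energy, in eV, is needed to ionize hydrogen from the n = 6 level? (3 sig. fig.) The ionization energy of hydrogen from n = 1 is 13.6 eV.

E_6 = −13.60/36 = −0.378 eV, so ionization (to E = 0) requires 0.378 eV.

0.378 eV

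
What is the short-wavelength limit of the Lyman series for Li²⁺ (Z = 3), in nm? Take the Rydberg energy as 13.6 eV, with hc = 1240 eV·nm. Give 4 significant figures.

The Lyman series has lower level n_f = 1; the series limit corresponds to n_i → ∞.
ΔE_max = 13.6 × 9 / 1² = 122.4 eV.
λ_min = 1240 / 122.4 = 10.13 nm.

10.13 nm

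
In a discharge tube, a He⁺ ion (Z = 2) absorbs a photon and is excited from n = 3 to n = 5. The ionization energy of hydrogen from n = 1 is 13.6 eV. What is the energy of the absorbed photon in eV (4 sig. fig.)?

The Bohr energies scale as Z², so for Z = 2: E_n = −54.40/n² eV.
E_5 = −54.40/25 = −2.176 eV and E_3 = −54.40/9 = −6.044 eV.
The photon energy is |E_5 − E_3| = 3.868 eV.

3.868 eV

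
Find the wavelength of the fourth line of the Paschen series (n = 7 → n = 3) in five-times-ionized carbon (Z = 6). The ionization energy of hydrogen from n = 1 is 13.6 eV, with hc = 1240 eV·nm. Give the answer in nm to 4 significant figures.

27.92 nm

The Paschen series terminates on n_f = 3; the fourth line has n_i = 3+4 = 7.
ΔE = 489.6 × (1/3² − 1/7²) = 44.41 eV.
λ = 1240 / 44.41 = 27.92 nm.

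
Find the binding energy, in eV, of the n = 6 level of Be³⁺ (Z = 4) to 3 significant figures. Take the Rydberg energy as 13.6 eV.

E_n = −13.6 Z²/n² = −217.6/n² eV for Z = 4.
E_6 = −217.6/36 = −6.04 eV, so ionization (to E = 0) requires 6.04 eV.

6.04 eV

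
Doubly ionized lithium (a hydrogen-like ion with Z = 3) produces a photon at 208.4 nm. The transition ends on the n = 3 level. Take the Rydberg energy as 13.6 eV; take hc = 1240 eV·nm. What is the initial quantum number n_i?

The photon energy is ΔE = hc/λ = 1240 / 208.4 = 5.950 eV.
With Z = 3, ΔE = 122.4 × (1/n_f² − 1/n_i²), so 1/n_f² − 1/n_i² = 0.04861.
With n_f = 3: 1/n_i² = 1/9 − 0.04861 = 0.06250, so n_i ≈ 4.00.

n_i = 4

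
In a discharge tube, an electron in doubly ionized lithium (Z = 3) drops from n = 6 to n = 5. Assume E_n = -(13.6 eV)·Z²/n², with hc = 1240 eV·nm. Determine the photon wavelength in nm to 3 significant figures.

829 nm

For Z = 3 the level energies scale as Z², so the effective Rydberg energy is 13.6 × 9 = 122.4 eV.
ΔE = 122.4 × (1/5² − 1/6²) = 122.4 × 0.01222 = 1.496 eV.
λ = hc/ΔE = 1240 / 1.496 = 829 nm.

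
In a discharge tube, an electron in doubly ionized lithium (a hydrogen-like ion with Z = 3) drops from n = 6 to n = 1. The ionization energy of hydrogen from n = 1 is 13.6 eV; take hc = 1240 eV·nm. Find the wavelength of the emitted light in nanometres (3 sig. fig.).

For Z = 3 the level energies scale as Z², so the effective Rydberg energy is 13.6 × 9 = 122.4 eV.
ΔE = 122.4 × (1/1² − 1/6²) = 122.4 × 0.9722 = 119.0 eV.
λ = hc/ΔE = 1240 / 119.0 = 10.4 nm.

10.4 nm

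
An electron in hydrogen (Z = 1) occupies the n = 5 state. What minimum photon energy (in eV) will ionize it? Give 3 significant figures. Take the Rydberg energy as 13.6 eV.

E_5 = −13.60/25 = −0.544 eV, so ionization (to E = 0) requires 0.544 eV.

0.544 eV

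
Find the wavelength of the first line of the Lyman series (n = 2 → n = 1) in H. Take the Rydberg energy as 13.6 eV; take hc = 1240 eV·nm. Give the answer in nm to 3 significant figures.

The Lyman series terminates on n_f = 1; the first line has n_i = 1+1 = 2.
ΔE = 13.60 × (1/1² − 1/2²) = 10.20 eV.
λ = 1240 / 10.20 = 122 nm.

122 nm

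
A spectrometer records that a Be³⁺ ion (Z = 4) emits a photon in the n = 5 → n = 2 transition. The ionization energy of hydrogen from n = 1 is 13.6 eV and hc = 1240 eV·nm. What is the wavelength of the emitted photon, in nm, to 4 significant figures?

27.14 nm

For Z = 4 the level energies scale as Z², so the effective Rydberg energy is 13.6 × 16 = 217.6 eV.
ΔE = 217.6 × (1/2² − 1/5²) = 217.6 × 0.2100 = 45.70 eV.
λ = hc/ΔE = 1240 / 45.70 = 27.14 nm.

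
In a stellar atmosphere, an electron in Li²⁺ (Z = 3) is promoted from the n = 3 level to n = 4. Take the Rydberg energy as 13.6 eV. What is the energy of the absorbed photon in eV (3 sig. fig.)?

5.95 eV

The Bohr energies scale as Z², so for Z = 3: E_n = −122.4/n² eV.
E_4 = −122.4/16 = −7.650 eV and E_3 = −122.4/9 = −13.60 eV.
The photon energy is |E_4 − E_3| = 5.95 eV.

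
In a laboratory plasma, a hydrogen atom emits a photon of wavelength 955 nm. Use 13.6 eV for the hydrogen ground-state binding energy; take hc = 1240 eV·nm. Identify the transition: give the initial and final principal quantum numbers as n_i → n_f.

n_i = 8, n_f = 3

The photon energy is ΔE = hc/λ = 1240 / 955 = 1.298 eV.
With Z = 1, ΔE = 13.60 × (1/n_f² − 1/n_i²), so 1/n_f² − 1/n_i² = 0.09547.
Trying n_f = 3 gives 1/n_i² = 0.01564, i.e. n_i ≈ 8; this pair matches.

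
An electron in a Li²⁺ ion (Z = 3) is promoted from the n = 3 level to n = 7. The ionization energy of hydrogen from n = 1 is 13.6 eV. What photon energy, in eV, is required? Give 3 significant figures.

11.1 eV

The Bohr energies scale as Z², so for Z = 3: E_n = −122.4/n² eV.
E_7 = −122.4/49 = −2.498 eV and E_3 = −122.4/9 = −13.60 eV.
The photon energy is |E_7 − E_3| = 11.1 eV.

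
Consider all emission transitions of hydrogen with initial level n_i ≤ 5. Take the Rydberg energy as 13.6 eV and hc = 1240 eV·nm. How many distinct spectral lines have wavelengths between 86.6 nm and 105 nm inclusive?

Enumerate all n_i → n_f pairs with 1 ≤ n_f < n_i ≤ 5 and compute λ = 1240 / [13.6·1·(1/n_f² − 1/n_i²)].
Lines falling in [86.6, 105] nm: 5→1 (94.98 nm), 4→1 (97.25 nm), 3→1 (102.6 nm).

3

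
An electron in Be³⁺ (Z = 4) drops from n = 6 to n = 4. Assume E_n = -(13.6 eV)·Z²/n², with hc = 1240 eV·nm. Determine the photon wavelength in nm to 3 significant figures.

For Z = 4 the level energies scale as Z², so the effective Rydberg energy is 13.6 × 16 = 217.6 eV.
ΔE = 217.6 × (1/4² − 1/6²) = 217.6 × 0.03472 = 7.556 eV.
λ = hc/ΔE = 1240 / 7.556 = 164 nm.

164 nm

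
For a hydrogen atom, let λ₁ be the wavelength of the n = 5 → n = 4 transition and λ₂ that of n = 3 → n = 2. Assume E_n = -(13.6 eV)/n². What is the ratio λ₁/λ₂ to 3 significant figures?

λ ∝ 1/ΔE ∝ 1/(1/n_f² − 1/n_i²), and the Z² and hc factors cancel in the ratio.
λ₁/λ₂ = (1/2² − 1/3²)/(1/4² − 1/5²) = 0.1389/0.02250 = 6.17.

6.17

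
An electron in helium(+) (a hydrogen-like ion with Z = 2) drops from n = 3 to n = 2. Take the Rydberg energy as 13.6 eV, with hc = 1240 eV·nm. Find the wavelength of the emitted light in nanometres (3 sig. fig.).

For Z = 2 the level energies scale as Z², so the effective Rydberg energy is 13.6 × 4 = 54.40 eV.
ΔE = 54.40 × (1/2² − 1/3²) = 54.40 × 0.1389 = 7.556 eV.
λ = hc/ΔE = 1240 / 7.556 = 164 nm.

164 nm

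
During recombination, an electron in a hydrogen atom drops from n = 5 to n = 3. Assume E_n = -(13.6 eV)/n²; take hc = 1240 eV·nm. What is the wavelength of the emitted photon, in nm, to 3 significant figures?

1280 nm

ΔE = 13.60 × (1/3² − 1/5²) = 13.60 × 0.07111 = 0.9671 eV.
λ = hc/ΔE = 1240 / 0.9671 = 1280 nm.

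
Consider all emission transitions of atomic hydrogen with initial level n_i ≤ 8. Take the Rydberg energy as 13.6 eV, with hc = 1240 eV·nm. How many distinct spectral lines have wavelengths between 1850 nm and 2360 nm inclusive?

Enumerate all n_i → n_f pairs with 1 ≤ n_f < n_i ≤ 8 and compute λ = 1240 / [13.6·1·(1/n_f² − 1/n_i²)].
Lines falling in [1850, 2360] nm: 4→3 (1876 nm), 8→4 (1945 nm), 7→4 (2166 nm).

3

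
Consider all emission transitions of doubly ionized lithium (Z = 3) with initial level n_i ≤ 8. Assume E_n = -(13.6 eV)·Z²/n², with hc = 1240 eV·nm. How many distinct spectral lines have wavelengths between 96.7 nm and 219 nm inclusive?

Enumerate all n_i → n_f pairs with 1 ≤ n_f < n_i ≤ 8 and compute λ = 1240 / [13.6·9·(1/n_f² − 1/n_i²)].
Lines falling in [96.7, 219] nm: 8→3 (106.1 nm), 7→3 (111.7 nm), 6→3 (121.6 nm), 5→3 (142.5 nm), 4→3 (208.4 nm), 8→4 (216.1 nm).

6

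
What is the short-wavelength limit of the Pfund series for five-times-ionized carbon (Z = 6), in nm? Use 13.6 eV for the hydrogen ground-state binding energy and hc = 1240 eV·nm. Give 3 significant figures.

63.3 nm

The Pfund series has lower level n_f = 5; the series limit corresponds to n_i → ∞.
ΔE_max = 13.6 × 36 / 5² = 19.58 eV.
λ_min = 1240 / 19.58 = 63.3 nm.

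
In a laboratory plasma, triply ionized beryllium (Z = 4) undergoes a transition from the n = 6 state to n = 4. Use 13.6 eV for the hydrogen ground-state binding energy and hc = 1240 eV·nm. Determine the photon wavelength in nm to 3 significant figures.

164 nm

For Z = 4 the level energies scale as Z², so the effective Rydberg energy is 13.6 × 16 = 217.6 eV.
ΔE = 217.6 × (1/4² − 1/6²) = 217.6 × 0.03472 = 7.556 eV.
λ = hc/ΔE = 1240 / 7.556 = 164 nm.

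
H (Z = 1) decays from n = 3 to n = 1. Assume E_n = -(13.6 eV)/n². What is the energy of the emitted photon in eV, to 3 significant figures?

E_3 = −13.60/9 = −1.511 eV and E_1 = −13.60/1 = −13.60 eV.
The photon energy is |E_3 − E_1| = 12.1 eV.

12.1 eV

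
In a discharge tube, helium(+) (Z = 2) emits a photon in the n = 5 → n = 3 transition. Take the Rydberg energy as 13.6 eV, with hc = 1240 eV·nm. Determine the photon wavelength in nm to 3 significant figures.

For Z = 2 the level energies scale as Z², so the effective Rydberg energy is 13.6 × 4 = 54.40 eV.
ΔE = 54.40 × (1/3² − 1/5²) = 54.40 × 0.07111 = 3.868 eV.
λ = hc/ΔE = 1240 / 3.868 = 321 nm.

321 nm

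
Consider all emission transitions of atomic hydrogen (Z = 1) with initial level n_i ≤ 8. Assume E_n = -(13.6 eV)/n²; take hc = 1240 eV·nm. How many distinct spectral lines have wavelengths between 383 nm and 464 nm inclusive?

Enumerate all n_i → n_f pairs with 1 ≤ n_f < n_i ≤ 8 and compute λ = 1240 / [13.6·1·(1/n_f² − 1/n_i²)].
Lines falling in [383, 464] nm: 8→2 (389.0 nm), 7→2 (397.1 nm), 6→2 (410.3 nm), 5→2 (434.2 nm).

4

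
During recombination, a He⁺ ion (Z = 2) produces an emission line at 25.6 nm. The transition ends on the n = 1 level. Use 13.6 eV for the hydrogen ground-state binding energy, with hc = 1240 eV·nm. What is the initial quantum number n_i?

The photon energy is ΔE = hc/λ = 1240 / 25.6 = 48.44 eV.
With Z = 2, ΔE = 54.40 × (1/n_f² − 1/n_i²), so 1/n_f² − 1/n_i² = 0.8904.
With n_f = 1: 1/n_i² = 1/1 − 0.8904 = 0.1096, so n_i ≈ 3.02.

n_i = 3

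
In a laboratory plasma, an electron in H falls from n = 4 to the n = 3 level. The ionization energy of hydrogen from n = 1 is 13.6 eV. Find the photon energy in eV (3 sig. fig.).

E_4 = −13.60/16 = −0.8500 eV and E_3 = −13.60/9 = −1.511 eV.
The photon energy is |E_4 − E_3| = 0.661 eV.

0.661 eV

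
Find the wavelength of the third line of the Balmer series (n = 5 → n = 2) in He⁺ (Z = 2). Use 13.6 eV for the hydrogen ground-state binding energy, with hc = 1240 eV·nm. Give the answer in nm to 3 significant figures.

The Balmer series terminates on n_f = 2; the third line has n_i = 2+3 = 5.
ΔE = 54.40 × (1/2² − 1/5²) = 11.42 eV.
λ = 1240 / 11.42 = 109 nm.

109 nm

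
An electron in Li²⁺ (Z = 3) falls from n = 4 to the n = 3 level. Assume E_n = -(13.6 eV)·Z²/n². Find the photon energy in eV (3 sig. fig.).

5.95 eV

The Bohr energies scale as Z², so for Z = 3: E_n = −122.4/n² eV.
E_4 = −122.4/16 = −7.650 eV and E_3 = −122.4/9 = −13.60 eV.
The photon energy is |E_4 − E_3| = 5.95 eV.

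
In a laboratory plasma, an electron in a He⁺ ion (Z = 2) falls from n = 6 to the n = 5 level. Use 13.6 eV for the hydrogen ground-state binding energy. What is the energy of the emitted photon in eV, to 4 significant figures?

The Bohr energies scale as Z², so for Z = 2: E_n = −54.40/n² eV.
E_6 = −54.40/36 = −1.511 eV and E_5 = −54.40/25 = −2.176 eV.
The photon energy is |E_6 − E_5| = 0.6649 eV.

0.6649 eV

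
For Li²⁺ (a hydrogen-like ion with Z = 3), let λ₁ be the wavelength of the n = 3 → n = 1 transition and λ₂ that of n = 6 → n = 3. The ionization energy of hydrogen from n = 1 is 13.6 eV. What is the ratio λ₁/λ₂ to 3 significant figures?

0.0938

λ ∝ 1/ΔE ∝ 1/(1/n_f² − 1/n_i²), and the Z² and hc factors cancel in the ratio.
λ₁/λ₂ = (1/3² − 1/6²)/(1/1² − 1/3²) = 0.08333/0.8889 = 0.0938.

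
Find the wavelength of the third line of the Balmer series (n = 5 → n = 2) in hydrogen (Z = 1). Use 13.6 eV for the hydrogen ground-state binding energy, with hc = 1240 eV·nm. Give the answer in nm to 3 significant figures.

The Balmer series terminates on n_f = 2; the third line has n_i = 2+3 = 5.
ΔE = 13.60 × (1/2² − 1/5²) = 2.856 eV.
λ = 1240 / 2.856 = 434 nm.

434 nm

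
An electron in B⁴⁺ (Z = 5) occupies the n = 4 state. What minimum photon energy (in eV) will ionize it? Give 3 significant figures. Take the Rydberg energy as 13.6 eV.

E_n = −13.6 Z²/n² = −340.0/n² eV for Z = 5.
E_4 = −340.0/16 = −21.3 eV, so ionization (to E = 0) requires 21.3 eV.

21.3 eV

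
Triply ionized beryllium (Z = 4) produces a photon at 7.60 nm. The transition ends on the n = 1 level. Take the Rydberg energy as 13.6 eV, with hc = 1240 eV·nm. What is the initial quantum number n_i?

The photon energy is ΔE = hc/λ = 1240 / 7.60 = 163.2 eV.
With Z = 4, ΔE = 217.6 × (1/n_f² − 1/n_i²), so 1/n_f² − 1/n_i² = 0.7498.
With n_f = 1: 1/n_i² = 1/1 − 0.7498 = 0.2502, so n_i ≈ 2.00.

n_i = 2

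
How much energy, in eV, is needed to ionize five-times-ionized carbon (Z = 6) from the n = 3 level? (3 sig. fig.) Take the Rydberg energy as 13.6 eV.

E_n = −13.6 Z²/n² = −489.6/n² eV for Z = 6.
E_3 = −489.6/9 = −54.4 eV, so ionization (to E = 0) requires 54.4 eV.

54.4 eV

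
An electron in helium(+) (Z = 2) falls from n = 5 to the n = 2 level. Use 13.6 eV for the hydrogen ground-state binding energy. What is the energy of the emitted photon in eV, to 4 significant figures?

The Bohr energies scale as Z², so for Z = 2: E_n = −54.40/n² eV.
E_5 = −54.40/25 = −2.176 eV and E_2 = −54.40/4 = −13.60 eV.
The photon energy is |E_5 − E_2| = 11.42 eV.

11.42 eV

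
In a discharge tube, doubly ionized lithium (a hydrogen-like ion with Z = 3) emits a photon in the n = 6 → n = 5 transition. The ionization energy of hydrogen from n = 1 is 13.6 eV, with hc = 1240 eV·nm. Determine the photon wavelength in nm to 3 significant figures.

829 nm

For Z = 3 the level energies scale as Z², so the effective Rydberg energy is 13.6 × 9 = 122.4 eV.
ΔE = 122.4 × (1/5² − 1/6²) = 122.4 × 0.01222 = 1.496 eV.
λ = hc/ΔE = 1240 / 1.496 = 829 nm.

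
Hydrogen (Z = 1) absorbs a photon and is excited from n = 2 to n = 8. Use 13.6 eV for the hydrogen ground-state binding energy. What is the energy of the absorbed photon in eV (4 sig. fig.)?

E_8 = −13.60/64 = −0.2125 eV and E_2 = −13.60/4 = −3.400 eV.
The photon energy is |E_8 − E_2| = 3.188 eV.

3.188 eV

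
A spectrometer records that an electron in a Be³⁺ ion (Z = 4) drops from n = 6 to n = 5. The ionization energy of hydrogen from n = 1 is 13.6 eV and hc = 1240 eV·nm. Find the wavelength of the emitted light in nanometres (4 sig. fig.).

For Z = 4 the level energies scale as Z², so the effective Rydberg energy is 13.6 × 16 = 217.6 eV.
ΔE = 217.6 × (1/5² − 1/6²) = 217.6 × 0.01222 = 2.660 eV.
λ = hc/ΔE = 1240 / 2.660 = 466.2 nm.

466.2 nm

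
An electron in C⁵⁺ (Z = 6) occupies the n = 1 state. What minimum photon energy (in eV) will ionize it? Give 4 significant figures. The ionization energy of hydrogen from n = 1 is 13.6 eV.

E_n = −13.6 Z²/n² = −489.6/n² eV for Z = 6.
E_1 = −489.6/1 = −489.6 eV, so ionization (to E = 0) requires 489.6 eV.

489.6 eV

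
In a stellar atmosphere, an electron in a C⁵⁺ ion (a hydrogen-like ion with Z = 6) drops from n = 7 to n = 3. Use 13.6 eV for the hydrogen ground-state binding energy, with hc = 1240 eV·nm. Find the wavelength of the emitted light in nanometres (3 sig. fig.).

27.9 nm

For Z = 6 the level energies scale as Z², so the effective Rydberg energy is 13.6 × 36 = 489.6 eV.
ΔE = 489.6 × (1/3² − 1/7²) = 489.6 × 0.09070 = 44.41 eV.
λ = hc/ΔE = 1240 / 44.41 = 27.9 nm.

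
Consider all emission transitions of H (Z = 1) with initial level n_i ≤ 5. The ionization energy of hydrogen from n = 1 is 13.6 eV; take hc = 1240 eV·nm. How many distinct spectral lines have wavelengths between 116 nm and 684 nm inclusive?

4

Enumerate all n_i → n_f pairs with 1 ≤ n_f < n_i ≤ 5 and compute λ = 1240 / [13.6·1·(1/n_f² − 1/n_i²)].
Lines falling in [116, 684] nm: 2→1 (121.6 nm), 5→2 (434.2 nm), 4→2 (486.3 nm), 3→2 (656.5 nm).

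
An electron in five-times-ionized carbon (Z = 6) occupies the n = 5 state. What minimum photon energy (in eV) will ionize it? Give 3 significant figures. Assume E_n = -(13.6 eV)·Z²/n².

19.6 eV

E_n = −13.6 Z²/n² = −489.6/n² eV for Z = 6.
E_5 = −489.6/25 = −19.6 eV, so ionization (to E = 0) requires 19.6 eV.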